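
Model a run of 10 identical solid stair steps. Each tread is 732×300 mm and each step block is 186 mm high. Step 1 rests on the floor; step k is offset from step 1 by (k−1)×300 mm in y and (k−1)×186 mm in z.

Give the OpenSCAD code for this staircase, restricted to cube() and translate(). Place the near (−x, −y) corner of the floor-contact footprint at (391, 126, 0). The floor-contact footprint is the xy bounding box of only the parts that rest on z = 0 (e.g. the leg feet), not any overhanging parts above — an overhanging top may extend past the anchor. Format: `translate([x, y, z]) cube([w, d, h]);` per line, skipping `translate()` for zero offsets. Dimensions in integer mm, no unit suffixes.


translate([391, 126, 0]) cube([732, 300, 186]);
translate([391, 426, 186]) cube([732, 300, 186]);
translate([391, 726, 372]) cube([732, 300, 186]);
translate([391, 1026, 558]) cube([732, 300, 186]);
translate([391, 1326, 744]) cube([732, 300, 186]);
translate([391, 1626, 930]) cube([732, 300, 186]);
translate([391, 1926, 1116]) cube([732, 300, 186]);
translate([391, 2226, 1302]) cube([732, 300, 186]);
translate([391, 2526, 1488]) cube([732, 300, 186]);
translate([391, 2826, 1674]) cube([732, 300, 186]);


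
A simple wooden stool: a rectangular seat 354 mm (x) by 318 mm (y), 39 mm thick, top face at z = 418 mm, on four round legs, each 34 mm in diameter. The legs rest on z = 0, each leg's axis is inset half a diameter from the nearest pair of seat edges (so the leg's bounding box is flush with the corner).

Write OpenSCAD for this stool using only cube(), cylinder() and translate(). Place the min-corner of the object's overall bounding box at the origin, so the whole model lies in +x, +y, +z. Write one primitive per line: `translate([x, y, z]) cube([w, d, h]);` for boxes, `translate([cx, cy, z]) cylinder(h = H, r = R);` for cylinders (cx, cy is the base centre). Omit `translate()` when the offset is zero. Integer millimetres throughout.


translate([0, 0, 379]) cube([354, 318, 39]);
translate([17, 17, 0]) cylinder(h = 379, r = 17);
translate([337, 17, 0]) cylinder(h = 379, r = 17);
translate([17, 301, 0]) cylinder(h = 379, r = 17);
translate([337, 301, 0]) cylinder(h = 379, r = 17);


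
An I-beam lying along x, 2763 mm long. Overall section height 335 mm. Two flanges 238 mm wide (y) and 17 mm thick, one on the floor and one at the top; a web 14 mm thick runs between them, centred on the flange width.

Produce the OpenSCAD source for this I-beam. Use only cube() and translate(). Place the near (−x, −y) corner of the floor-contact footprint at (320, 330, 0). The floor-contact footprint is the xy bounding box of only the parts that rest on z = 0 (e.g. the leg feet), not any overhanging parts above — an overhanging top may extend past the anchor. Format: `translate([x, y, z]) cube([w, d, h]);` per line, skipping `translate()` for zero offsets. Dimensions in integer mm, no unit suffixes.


translate([320, 330, 0]) cube([2763, 238, 17]);
translate([320, 442, 17]) cube([2763, 14, 301]);
translate([320, 330, 318]) cube([2763, 238, 17]);


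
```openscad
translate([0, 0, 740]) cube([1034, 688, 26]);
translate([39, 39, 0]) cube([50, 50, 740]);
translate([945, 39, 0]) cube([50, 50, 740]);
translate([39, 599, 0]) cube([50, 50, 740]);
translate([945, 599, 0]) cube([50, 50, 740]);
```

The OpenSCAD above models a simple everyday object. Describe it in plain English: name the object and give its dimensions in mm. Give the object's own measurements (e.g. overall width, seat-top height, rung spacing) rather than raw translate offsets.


A table: top 1034 mm (x) × 688 mm (y), 26 mm thick, upper face at z = 766 mm, on four 50×50 mm square legs, each inset 39 mm from the nearest pair of top edges from z = 0 to the bottom of the top.


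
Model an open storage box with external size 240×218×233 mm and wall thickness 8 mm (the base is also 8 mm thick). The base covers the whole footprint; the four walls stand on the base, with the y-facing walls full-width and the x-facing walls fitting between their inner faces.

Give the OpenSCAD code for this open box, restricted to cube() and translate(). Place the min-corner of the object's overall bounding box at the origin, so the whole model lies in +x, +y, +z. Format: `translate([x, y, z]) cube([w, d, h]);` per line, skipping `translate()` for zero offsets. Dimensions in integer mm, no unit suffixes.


cube([240, 218, 8]);
translate([0, 0, 8]) cube([240, 8, 225]);
translate([0, 210, 8]) cube([240, 8, 225]);
translate([0, 8, 8]) cube([8, 202, 225]);
translate([232, 8, 8]) cube([8, 202, 225]);


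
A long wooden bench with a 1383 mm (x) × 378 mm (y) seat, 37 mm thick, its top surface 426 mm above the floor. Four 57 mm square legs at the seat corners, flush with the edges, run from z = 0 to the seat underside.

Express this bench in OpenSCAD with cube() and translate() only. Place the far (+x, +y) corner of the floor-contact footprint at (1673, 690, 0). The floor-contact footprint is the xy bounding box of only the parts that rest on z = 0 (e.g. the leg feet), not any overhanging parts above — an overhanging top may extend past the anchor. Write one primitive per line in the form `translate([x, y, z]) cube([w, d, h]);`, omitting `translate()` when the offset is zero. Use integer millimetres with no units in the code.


// leg_h = 426 − 37 = 389
translate([290, 312, 389]) cube([1383, 378, 37]);
translate([290, 312, 0]) cube([57, 57, 389]);
translate([290, 633, 0]) cube([57, 57, 389]);
translate([1616, 312, 0]) cube([57, 57, 389]);
translate([1616, 633, 0]) cube([57, 57, 389]);


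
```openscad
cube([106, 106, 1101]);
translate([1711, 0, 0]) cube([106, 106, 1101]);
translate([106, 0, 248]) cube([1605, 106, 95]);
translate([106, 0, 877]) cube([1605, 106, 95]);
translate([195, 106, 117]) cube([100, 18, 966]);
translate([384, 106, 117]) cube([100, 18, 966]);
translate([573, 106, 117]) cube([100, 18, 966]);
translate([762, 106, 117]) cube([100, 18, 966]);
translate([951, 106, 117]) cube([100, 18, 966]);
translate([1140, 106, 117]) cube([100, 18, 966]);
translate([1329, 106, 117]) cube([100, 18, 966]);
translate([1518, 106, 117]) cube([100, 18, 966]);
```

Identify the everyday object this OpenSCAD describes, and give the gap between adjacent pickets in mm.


A fence section. The picket gap is 89 mm.

Two posts, two rails, 8 pickets — a fence section. Span 1605 mm holds 8 pickets of 100 mm with 9 equal gaps: ⌊(1605 − 8·100) / 9⌋ = 89 mm.


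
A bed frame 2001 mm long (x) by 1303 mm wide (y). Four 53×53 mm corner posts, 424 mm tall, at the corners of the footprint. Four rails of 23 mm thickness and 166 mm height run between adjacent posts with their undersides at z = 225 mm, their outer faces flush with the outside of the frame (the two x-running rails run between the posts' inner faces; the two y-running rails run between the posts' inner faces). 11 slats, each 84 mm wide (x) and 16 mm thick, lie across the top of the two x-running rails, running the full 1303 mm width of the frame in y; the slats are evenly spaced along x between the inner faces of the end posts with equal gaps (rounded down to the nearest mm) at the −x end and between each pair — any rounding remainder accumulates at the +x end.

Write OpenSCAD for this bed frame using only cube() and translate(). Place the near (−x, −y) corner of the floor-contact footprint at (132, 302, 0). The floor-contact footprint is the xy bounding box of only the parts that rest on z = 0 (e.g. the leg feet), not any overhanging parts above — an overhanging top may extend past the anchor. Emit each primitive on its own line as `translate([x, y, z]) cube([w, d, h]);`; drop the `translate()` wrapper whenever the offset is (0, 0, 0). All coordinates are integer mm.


// slat z = rail_z + rail_h = 225 + 166 = 391
// slat gap = ⌊(1895 − 11·84) / 12⌋ = 80
translate([132, 302, 0]) cube([53, 53, 424]);
translate([132, 1552, 0]) cube([53, 53, 424]);
translate([2080, 302, 0]) cube([53, 53, 424]);
translate([2080, 1552, 0]) cube([53, 53, 424]);
translate([185, 302, 225]) cube([1895, 23, 166]);
translate([185, 1582, 225]) cube([1895, 23, 166]);
translate([132, 355, 225]) cube([23, 1197, 166]);
translate([2110, 355, 225]) cube([23, 1197, 166]);
translate([265, 302, 391]) cube([84, 1303, 16]);
translate([429, 302, 391]) cube([84, 1303, 16]);
translate([593, 302, 391]) cube([84, 1303, 16]);
translate([757, 302, 391]) cube([84, 1303, 16]);
translate([921, 302, 391]) cube([84, 1303, 16]);
translate([1085, 302, 391]) cube([84, 1303, 16]);
translate([1249, 302, 391]) cube([84, 1303, 16]);
translate([1413, 302, 391]) cube([84, 1303, 16]);
translate([1577, 302, 391]) cube([84, 1303, 16]);
translate([1741, 302, 391]) cube([84, 1303, 16]);
translate([1905, 302, 391]) cube([84, 1303, 16]);


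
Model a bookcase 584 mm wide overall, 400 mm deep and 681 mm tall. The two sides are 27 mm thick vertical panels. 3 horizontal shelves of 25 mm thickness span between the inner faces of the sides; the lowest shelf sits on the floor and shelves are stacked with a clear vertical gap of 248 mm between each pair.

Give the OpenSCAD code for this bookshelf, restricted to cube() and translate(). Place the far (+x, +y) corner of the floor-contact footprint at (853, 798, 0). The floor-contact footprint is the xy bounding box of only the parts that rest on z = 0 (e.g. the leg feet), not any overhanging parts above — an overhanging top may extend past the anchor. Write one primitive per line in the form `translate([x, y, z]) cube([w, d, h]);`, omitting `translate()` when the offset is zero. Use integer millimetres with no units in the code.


translate([269, 398, 0]) cube([27, 400, 681]);
translate([826, 398, 0]) cube([27, 400, 681]);
translate([296, 398, 0]) cube([530, 400, 25]);
translate([296, 398, 273]) cube([530, 400, 25]);
translate([296, 398, 546]) cube([530, 400, 25]);


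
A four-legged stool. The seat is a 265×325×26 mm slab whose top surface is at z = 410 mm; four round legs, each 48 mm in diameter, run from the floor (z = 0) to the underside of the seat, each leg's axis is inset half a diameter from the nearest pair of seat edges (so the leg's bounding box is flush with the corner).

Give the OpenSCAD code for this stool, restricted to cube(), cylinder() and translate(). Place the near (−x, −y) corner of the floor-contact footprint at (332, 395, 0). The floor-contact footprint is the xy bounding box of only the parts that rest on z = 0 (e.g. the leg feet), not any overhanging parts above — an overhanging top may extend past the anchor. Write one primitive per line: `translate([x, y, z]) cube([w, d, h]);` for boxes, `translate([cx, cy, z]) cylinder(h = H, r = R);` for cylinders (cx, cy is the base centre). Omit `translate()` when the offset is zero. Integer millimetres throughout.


// leg_h = 410 - 26 = 384
translate([332, 395, 384]) cube([265, 325, 26]);
translate([356, 419, 0]) cylinder(h = 384, r = 24);
translate([573, 419, 0]) cylinder(h = 384, r = 24);
translate([356, 696, 0]) cylinder(h = 384, r = 24);
translate([573, 696, 0]) cylinder(h = 384, r = 24);


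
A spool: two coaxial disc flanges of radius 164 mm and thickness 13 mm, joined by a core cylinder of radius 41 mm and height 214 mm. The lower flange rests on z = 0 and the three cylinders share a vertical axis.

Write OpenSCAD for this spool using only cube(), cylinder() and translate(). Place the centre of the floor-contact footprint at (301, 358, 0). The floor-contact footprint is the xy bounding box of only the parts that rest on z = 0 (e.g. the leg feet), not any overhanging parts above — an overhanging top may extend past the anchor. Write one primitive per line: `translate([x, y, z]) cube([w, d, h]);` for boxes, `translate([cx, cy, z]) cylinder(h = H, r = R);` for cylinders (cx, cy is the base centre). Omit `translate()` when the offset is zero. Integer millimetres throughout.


translate([301, 358, 0]) cylinder(h = 13, r = 164);
translate([301, 358, 13]) cylinder(h = 214, r = 41);
translate([301, 358, 227]) cylinder(h = 13, r = 164);


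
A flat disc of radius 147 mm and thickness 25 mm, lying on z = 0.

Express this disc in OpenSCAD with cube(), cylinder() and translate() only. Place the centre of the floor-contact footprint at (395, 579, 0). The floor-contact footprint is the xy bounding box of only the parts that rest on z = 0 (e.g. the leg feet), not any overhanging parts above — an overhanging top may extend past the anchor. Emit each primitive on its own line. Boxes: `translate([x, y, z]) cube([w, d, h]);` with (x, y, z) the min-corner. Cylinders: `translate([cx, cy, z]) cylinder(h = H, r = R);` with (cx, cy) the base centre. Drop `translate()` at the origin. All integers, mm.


translate([395, 579, 0]) cylinder(h = 25, r = 147);


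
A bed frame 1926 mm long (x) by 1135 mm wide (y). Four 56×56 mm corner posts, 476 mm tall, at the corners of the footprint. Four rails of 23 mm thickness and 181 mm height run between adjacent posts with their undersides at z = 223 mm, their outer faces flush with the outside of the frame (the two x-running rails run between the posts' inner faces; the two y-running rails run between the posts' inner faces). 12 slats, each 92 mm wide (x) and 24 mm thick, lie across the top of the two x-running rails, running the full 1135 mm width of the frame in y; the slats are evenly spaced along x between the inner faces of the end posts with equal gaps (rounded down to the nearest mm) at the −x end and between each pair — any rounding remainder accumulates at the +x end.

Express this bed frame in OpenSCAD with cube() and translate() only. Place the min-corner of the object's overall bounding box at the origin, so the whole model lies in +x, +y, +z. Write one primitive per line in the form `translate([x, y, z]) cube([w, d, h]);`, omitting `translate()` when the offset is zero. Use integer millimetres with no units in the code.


cube([56, 56, 476]);
translate([0, 1079, 0]) cube([56, 56, 476]);
translate([1870, 0, 0]) cube([56, 56, 476]);
translate([1870, 1079, 0]) cube([56, 56, 476]);
translate([56, 0, 223]) cube([1814, 23, 181]);
translate([56, 1112, 223]) cube([1814, 23, 181]);
translate([0, 56, 223]) cube([23, 1023, 181]);
translate([1903, 56, 223]) cube([23, 1023, 181]);
translate([110, 0, 404]) cube([92, 1135, 24]);
translate([256, 0, 404]) cube([92, 1135, 24]);
translate([402, 0, 404]) cube([92, 1135, 24]);
translate([548, 0, 404]) cube([92, 1135, 24]);
translate([694, 0, 404]) cube([92, 1135, 24]);
translate([840, 0, 404]) cube([92, 1135, 24]);
translate([986, 0, 404]) cube([92, 1135, 24]);
translate([1132, 0, 404]) cube([92, 1135, 24]);
translate([1278, 0, 404]) cube([92, 1135, 24]);
translate([1424, 0, 404]) cube([92, 1135, 24]);
translate([1570, 0, 404]) cube([92, 1135, 24]);
translate([1716, 0, 404]) cube([92, 1135, 24]);


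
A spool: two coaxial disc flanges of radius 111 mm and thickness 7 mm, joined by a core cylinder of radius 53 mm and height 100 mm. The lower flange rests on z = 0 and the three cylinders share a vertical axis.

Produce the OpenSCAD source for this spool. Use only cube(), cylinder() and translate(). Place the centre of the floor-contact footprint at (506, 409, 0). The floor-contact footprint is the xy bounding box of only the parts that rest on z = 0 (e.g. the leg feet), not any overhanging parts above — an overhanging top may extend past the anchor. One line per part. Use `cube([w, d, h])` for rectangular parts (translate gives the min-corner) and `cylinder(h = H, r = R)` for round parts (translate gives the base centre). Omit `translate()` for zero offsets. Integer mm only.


translate([506, 409, 0]) cylinder(h = 7, r = 111);
translate([506, 409, 7]) cylinder(h = 100, r = 53);
translate([506, 409, 107]) cylinder(h = 7, r = 111);


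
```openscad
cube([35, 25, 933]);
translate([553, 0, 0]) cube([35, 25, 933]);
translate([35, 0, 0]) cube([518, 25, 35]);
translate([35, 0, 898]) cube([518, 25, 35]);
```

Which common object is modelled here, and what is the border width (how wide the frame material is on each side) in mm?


A picture frame. The border width is 35 mm.

Four thin pieces enclosing a rectangular opening — a picture frame. The two full-height stiles are 933 mm tall; the top rail sits at z = 898 and is 35 mm tall, so the border above the opening is 933 − 898 = 35 mm, matching the stile x-width.


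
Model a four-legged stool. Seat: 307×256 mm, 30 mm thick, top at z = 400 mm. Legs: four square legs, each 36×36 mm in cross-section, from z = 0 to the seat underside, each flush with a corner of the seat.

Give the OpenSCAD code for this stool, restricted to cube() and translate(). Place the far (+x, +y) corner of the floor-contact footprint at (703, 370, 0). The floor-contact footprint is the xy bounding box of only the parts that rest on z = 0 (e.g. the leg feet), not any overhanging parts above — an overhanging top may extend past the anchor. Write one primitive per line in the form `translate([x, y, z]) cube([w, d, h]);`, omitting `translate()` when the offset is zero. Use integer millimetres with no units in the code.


translate([396, 114, 370]) cube([307, 256, 30]);
translate([396, 114, 0]) cube([36, 36, 370]);
translate([667, 114, 0]) cube([36, 36, 370]);
translate([396, 334, 0]) cube([36, 36, 370]);
translate([667, 334, 0]) cube([36, 36, 370]);


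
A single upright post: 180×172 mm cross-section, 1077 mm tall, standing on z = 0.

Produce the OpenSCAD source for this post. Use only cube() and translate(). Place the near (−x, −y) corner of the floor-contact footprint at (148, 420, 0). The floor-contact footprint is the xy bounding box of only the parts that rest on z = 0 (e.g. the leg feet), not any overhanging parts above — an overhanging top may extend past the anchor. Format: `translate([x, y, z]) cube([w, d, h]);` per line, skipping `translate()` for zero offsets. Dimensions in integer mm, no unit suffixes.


translate([148, 420, 0]) cube([180, 172, 1077]);


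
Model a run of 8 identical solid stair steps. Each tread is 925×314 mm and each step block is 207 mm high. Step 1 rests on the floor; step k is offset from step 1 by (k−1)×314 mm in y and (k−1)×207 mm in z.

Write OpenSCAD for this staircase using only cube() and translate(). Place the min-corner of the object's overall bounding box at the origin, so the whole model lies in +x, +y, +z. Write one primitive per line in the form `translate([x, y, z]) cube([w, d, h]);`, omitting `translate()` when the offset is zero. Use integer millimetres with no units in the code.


cube([925, 314, 207]);
translate([0, 314, 207]) cube([925, 314, 207]);
translate([0, 628, 414]) cube([925, 314, 207]);
translate([0, 942, 621]) cube([925, 314, 207]);
translate([0, 1256, 828]) cube([925, 314, 207]);
translate([0, 1570, 1035]) cube([925, 314, 207]);
translate([0, 1884, 1242]) cube([925, 314, 207]);
translate([0, 2198, 1449]) cube([925, 314, 207]);


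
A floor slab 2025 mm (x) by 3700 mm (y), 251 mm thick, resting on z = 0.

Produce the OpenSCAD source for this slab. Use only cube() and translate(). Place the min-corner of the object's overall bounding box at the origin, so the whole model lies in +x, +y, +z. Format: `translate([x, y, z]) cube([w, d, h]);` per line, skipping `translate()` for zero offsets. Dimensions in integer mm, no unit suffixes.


cube([2025, 3700, 251]);


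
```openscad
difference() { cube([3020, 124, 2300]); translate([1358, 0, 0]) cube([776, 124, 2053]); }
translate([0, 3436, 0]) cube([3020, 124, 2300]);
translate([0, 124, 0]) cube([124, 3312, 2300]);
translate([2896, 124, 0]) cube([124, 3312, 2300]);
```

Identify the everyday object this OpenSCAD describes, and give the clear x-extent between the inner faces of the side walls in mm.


A single room. The interior width is 2772 mm.

Four walls enclosing a rectangle with a door in the front wall — a room. Outside width 3020 minus two 124 mm walls gives 2772 mm.


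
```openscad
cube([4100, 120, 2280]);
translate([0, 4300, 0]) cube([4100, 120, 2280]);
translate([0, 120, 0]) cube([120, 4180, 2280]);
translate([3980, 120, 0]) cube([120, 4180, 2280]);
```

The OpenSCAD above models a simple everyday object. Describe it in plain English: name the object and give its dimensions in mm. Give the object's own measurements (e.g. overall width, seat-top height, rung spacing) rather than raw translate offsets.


The wall frame of a small rectangular building: four walls, each 2280 mm tall and 120 mm thick, enclosing a footprint 4100 mm (x) by 4420 mm (y) outside-to-outside, with no floor or roof. The front and back walls (the −y and +y sides) span the full width; the two side walls fit between them.


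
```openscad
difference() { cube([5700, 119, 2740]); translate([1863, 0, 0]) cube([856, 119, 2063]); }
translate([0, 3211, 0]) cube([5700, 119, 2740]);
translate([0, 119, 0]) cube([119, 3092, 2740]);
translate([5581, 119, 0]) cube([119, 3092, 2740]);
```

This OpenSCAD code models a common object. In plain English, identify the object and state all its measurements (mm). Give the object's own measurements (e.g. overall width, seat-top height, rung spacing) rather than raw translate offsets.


A single room: four walls, each 2740 mm tall and 119 mm thick, enclosing an outside footprint 5700×3330 mm (x × y), no floor or roof. The front and back walls (−y and +y sides) run the full x-width; the side walls fit between their inner faces. A door opening 856 mm wide and 2063 mm tall is cut through the front wall from the floor up, its −x edge 1863 mm from the wall's −x end.


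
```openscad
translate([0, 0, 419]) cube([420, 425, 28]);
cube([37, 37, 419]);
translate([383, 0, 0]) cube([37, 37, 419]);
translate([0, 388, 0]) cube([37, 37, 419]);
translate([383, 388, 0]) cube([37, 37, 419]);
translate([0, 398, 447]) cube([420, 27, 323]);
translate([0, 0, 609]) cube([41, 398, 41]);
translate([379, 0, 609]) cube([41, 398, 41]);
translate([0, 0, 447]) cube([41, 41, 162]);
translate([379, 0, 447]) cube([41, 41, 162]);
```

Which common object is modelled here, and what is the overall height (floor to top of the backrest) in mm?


A chair. The overall height is 770 mm.

A slab on four corner posts with a tall panel at the back — a chair. The seat slab sits at z = 419 with thickness 28, and the 323 mm backrest starts at the seat top, so the overall height is 419 + 28 + 323 = 770 mm.


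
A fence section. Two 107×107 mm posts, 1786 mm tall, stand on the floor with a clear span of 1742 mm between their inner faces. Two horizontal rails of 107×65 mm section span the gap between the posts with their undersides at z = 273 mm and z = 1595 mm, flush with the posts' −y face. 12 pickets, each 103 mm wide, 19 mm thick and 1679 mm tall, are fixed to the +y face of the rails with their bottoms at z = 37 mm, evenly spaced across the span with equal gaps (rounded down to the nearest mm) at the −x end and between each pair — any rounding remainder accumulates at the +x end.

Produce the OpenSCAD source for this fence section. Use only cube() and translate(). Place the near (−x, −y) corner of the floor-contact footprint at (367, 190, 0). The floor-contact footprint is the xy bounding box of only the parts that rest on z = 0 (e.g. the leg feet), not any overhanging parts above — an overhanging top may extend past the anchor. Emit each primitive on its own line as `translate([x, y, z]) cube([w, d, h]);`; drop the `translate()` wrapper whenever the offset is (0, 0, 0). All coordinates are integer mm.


translate([367, 190, 0]) cube([107, 107, 1786]);
translate([2216, 190, 0]) cube([107, 107, 1786]);
translate([474, 190, 273]) cube([1742, 107, 65]);
translate([474, 190, 1595]) cube([1742, 107, 65]);
translate([512, 297, 37]) cube([103, 19, 1679]);
translate([653, 297, 37]) cube([103, 19, 1679]);
translate([794, 297, 37]) cube([103, 19, 1679]);
translate([935, 297, 37]) cube([103, 19, 1679]);
translate([1076, 297, 37]) cube([103, 19, 1679]);
translate([1217, 297, 37]) cube([103, 19, 1679]);
translate([1358, 297, 37]) cube([103, 19, 1679]);
translate([1499, 297, 37]) cube([103, 19, 1679]);
translate([1640, 297, 37]) cube([103, 19, 1679]);
translate([1781, 297, 37]) cube([103, 19, 1679]);
translate([1922, 297, 37]) cube([103, 19, 1679]);
translate([2063, 297, 37]) cube([103, 19, 1679]);


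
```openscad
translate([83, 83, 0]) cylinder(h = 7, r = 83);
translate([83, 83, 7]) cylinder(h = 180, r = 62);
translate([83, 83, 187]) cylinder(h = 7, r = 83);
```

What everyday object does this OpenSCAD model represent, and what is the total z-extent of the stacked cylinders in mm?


A spool. The overall height is 194 mm.

Three coaxial cylinders, large–small–large — a spool. Two 7 mm flanges and a 180 mm core give 7 + 180 + 7 = 194 mm.


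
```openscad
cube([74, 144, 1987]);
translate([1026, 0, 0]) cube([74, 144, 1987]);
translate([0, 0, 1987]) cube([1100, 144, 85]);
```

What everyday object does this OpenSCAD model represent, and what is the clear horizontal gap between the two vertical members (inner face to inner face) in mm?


A door frame. The clear opening width is 952 mm.

Two 1987 mm tall posts with a header on top — a door frame. The left jamb is 74 mm wide at x = 0; the right jamb starts at x = 1026. The clear opening is 1026 − 74 = 952 mm.


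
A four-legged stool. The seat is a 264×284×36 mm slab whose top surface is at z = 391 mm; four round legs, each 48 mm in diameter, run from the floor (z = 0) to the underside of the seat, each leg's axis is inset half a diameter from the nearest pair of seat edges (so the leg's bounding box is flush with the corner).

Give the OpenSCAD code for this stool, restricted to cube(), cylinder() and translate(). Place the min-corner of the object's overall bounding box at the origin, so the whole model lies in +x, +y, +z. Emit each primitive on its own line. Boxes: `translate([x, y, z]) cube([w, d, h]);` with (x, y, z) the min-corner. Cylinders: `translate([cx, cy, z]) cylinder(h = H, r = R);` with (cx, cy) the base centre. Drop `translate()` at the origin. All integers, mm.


translate([0, 0, 355]) cube([264, 284, 36]);
translate([24, 24, 0]) cylinder(h = 355, r = 24);
translate([240, 24, 0]) cylinder(h = 355, r = 24);
translate([24, 260, 0]) cylinder(h = 355, r = 24);
translate([240, 260, 0]) cylinder(h = 355, r = 24);


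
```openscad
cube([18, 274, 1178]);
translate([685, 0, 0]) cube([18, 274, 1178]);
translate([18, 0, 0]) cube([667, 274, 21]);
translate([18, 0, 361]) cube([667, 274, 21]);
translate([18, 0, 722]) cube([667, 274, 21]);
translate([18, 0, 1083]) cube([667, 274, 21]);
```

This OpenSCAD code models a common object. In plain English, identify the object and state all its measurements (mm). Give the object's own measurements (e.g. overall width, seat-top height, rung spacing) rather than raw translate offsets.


An open bookshelf. Two side panels, each 18 mm thick, 274 mm deep and 1178 mm tall, stand 703 mm apart (outside-to-outside). Between them sit 4 shelves, each 21 mm thick and 274 mm deep, spanning the full gap between the sides. The bottom shelf rests on the floor (its underside at z = 0) and the clear gap between one shelf's top and the next shelf's underside is 340 mm.


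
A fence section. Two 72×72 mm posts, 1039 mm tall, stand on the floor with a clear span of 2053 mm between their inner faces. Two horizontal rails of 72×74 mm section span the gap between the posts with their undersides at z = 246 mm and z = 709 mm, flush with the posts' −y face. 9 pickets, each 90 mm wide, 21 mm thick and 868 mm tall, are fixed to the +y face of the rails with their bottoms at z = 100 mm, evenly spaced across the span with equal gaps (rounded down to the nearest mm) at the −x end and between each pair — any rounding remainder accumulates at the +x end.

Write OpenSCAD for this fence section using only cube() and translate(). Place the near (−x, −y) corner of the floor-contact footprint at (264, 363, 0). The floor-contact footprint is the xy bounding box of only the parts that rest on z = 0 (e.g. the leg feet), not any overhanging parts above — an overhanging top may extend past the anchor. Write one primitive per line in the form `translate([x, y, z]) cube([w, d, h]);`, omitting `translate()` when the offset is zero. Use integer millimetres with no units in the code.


translate([264, 363, 0]) cube([72, 72, 1039]);
translate([2389, 363, 0]) cube([72, 72, 1039]);
translate([336, 363, 246]) cube([2053, 72, 74]);
translate([336, 363, 709]) cube([2053, 72, 74]);
translate([460, 435, 100]) cube([90, 21, 868]);
translate([674, 435, 100]) cube([90, 21, 868]);
translate([888, 435, 100]) cube([90, 21, 868]);
translate([1102, 435, 100]) cube([90, 21, 868]);
translate([1316, 435, 100]) cube([90, 21, 868]);
translate([1530, 435, 100]) cube([90, 21, 868]);
translate([1744, 435, 100]) cube([90, 21, 868]);
translate([1958, 435, 100]) cube([90, 21, 868]);
translate([2172, 435, 100]) cube([90, 21, 868]);


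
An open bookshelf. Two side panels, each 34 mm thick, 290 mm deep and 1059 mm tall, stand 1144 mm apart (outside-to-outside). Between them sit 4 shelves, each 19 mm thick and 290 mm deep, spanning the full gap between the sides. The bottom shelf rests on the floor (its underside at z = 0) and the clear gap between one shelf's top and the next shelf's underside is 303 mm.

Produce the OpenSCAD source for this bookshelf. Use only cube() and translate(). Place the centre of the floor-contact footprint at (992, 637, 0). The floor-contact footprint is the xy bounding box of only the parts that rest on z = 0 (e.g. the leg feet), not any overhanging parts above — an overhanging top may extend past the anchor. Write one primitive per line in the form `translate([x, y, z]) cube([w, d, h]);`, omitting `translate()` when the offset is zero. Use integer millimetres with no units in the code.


translate([420, 492, 0]) cube([34, 290, 1059]);
translate([1530, 492, 0]) cube([34, 290, 1059]);
translate([454, 492, 0]) cube([1076, 290, 19]);
translate([454, 492, 322]) cube([1076, 290, 19]);
translate([454, 492, 644]) cube([1076, 290, 19]);
translate([454, 492, 966]) cube([1076, 290, 19]);


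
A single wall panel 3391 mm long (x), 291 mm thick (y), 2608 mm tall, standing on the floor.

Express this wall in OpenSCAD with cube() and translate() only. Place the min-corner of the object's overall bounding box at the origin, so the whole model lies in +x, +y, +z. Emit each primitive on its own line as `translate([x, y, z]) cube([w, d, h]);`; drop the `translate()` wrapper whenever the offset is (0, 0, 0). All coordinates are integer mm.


cube([3391, 291, 2608]);


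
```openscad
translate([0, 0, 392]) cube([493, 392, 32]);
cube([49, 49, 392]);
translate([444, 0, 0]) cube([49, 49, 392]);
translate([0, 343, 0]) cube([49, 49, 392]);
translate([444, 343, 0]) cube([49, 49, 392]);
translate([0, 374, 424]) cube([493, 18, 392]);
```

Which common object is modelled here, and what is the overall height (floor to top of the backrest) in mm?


A chair. The overall height is 816 mm.

A slab on four corner posts with a tall panel at the back — a chair. The seat slab sits at z = 392 with thickness 32, and the 392 mm backrest starts at the seat top, so the overall height is 392 + 32 + 392 = 816 mm.


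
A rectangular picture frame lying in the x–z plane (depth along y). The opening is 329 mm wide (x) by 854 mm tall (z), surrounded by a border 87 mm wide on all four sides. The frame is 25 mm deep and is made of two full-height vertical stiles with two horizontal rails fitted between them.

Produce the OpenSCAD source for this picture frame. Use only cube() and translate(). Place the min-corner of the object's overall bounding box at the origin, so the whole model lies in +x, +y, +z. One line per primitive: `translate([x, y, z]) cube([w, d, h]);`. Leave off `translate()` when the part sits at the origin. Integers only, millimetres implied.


cube([87, 25, 1028]);
translate([416, 0, 0]) cube([87, 25, 1028]);
translate([87, 0, 0]) cube([329, 25, 87]);
translate([87, 0, 941]) cube([329, 25, 87]);


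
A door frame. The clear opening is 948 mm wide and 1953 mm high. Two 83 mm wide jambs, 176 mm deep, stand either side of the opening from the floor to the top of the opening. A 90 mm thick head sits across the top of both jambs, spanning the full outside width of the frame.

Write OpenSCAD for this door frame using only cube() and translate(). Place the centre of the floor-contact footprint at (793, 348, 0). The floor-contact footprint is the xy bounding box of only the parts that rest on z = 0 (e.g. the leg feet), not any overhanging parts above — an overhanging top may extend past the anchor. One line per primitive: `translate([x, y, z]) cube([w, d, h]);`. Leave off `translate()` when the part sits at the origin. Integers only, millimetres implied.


translate([236, 260, 0]) cube([83, 176, 1953]);
translate([1267, 260, 0]) cube([83, 176, 1953]);
translate([236, 260, 1953]) cube([1114, 176, 90]);


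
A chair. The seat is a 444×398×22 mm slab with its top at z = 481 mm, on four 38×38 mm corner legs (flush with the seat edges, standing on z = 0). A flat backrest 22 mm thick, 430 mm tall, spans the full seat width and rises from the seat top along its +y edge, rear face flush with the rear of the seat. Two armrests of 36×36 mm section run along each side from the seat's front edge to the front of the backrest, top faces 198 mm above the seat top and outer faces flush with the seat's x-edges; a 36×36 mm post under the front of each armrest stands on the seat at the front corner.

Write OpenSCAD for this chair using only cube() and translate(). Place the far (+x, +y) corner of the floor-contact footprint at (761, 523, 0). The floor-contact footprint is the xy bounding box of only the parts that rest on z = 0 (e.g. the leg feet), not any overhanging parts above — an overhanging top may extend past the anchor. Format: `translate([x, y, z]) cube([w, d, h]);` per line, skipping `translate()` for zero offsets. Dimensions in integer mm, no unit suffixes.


// leg_h = 481 - 22 = 459
// arm post h = 198 - 36 = 162
translate([317, 125, 459]) cube([444, 398, 22]);
translate([317, 125, 0]) cube([38, 38, 459]);
translate([723, 125, 0]) cube([38, 38, 459]);
translate([317, 485, 0]) cube([38, 38, 459]);
translate([723, 485, 0]) cube([38, 38, 459]);
translate([317, 501, 481]) cube([444, 22, 430]);
translate([317, 125, 643]) cube([36, 376, 36]);
translate([725, 125, 643]) cube([36, 376, 36]);
translate([317, 125, 481]) cube([36, 36, 162]);
translate([725, 125, 481]) cube([36, 36, 162]);


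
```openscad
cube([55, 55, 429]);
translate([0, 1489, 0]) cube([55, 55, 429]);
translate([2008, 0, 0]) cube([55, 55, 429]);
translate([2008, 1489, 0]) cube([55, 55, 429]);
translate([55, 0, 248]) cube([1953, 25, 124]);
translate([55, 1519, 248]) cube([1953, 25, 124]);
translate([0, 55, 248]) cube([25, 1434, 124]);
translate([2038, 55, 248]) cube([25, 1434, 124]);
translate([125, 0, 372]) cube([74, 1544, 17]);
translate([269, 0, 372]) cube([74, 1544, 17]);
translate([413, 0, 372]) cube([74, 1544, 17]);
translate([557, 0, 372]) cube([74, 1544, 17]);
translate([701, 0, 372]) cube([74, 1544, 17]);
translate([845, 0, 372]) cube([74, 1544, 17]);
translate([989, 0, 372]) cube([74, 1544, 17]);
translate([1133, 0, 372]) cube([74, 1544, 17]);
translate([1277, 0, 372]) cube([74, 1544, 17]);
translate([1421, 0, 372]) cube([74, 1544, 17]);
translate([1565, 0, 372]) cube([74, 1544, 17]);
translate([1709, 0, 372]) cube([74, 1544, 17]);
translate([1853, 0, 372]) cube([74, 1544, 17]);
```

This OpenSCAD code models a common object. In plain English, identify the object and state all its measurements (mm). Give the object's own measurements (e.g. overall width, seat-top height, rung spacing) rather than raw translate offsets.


A bed frame 2063 mm long (x) by 1544 mm wide (y). Four 55×55 mm corner posts, 429 mm tall, at the corners of the footprint. Four rails of 25 mm thickness and 124 mm height run between adjacent posts with their undersides at z = 248 mm, their outer faces flush with the outside of the frame (the two x-running rails run between the posts' inner faces; the two y-running rails run between the posts' inner faces). 13 slats, each 74 mm wide (x) and 17 mm thick, lie across the top of the two x-running rails, running the full 1544 mm width of the frame in y; along x they sit between the end posts with a 70 mm gap after the −x posts and between neighbouring slats, leaving 81 mm before the +x posts.


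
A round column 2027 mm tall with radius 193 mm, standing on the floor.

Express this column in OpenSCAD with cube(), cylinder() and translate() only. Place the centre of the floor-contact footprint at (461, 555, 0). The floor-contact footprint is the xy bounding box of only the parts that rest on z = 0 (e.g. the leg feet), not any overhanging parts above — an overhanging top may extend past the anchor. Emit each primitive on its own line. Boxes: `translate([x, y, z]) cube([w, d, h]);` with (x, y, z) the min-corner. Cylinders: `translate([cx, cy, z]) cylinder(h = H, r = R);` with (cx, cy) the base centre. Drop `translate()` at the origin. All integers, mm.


translate([461, 555, 0]) cylinder(h = 2027, r = 193);


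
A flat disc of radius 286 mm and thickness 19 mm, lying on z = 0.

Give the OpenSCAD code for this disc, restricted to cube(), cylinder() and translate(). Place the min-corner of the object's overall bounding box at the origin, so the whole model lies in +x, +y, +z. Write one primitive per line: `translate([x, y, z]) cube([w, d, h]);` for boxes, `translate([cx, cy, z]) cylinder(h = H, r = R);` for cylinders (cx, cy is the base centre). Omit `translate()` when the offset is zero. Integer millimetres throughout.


translate([286, 286, 0]) cylinder(h = 19, r = 286);


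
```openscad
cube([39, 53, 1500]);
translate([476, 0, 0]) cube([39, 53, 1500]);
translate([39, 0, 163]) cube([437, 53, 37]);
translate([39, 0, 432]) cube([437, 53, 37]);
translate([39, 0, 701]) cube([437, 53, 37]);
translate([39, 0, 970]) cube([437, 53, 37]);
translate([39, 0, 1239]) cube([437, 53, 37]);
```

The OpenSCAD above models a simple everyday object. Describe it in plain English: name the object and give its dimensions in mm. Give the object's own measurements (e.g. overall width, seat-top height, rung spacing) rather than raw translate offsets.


A straight ladder. Two 39×53 mm vertical rails, 1500 mm tall, stand 515 mm apart (outside-to-outside) with their front faces coplanar on the −y side. 5 rungs, each 53 mm deep and 37 mm tall, span between the inner faces of the rails, front faces flush with the rails. The lowest rung's underside is at z = 163 mm and rungs are spaced 269 mm apart (underside to underside).


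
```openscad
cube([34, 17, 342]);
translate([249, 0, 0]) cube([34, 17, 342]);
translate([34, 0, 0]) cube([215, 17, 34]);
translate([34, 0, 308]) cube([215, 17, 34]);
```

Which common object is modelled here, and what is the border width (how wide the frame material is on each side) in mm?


A picture frame. The border width is 34 mm.

Four thin pieces enclosing a rectangular opening — a picture frame. The two full-height stiles are 342 mm tall; the top rail sits at z = 308 and is 34 mm tall, so the border above the opening is 342 − 308 = 34 mm, matching the stile x-width.


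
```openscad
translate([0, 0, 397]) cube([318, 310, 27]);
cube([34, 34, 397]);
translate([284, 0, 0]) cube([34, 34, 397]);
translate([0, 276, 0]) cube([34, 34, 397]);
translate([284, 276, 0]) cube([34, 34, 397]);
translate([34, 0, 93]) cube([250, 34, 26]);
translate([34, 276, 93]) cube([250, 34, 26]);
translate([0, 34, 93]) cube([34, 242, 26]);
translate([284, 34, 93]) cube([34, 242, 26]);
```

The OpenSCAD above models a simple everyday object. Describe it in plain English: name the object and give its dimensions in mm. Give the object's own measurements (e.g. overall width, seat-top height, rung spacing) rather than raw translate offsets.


A simple wooden stool: a rectangular seat 318 mm (x) by 310 mm (y), 27 mm thick, top face at z = 424 mm, on four square legs, each 34×34 mm in cross-section. The legs rest on z = 0, each flush with a corner of the seat. Four stretchers, 34 mm wide and 26 mm tall, connect adjacent legs with their undersides at z = 93 mm, each running between the inner faces of the legs it joins and aligned with the legs' outer faces on the other axis.
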